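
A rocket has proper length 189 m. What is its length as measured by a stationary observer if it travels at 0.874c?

Proper length L₀ = 189 m
γ = 1/√(1 - 0.874²) = 2.058
L = L₀/γ = 189/2.058 = 91.84 m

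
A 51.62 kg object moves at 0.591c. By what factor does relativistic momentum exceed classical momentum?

p_rel = γmv, p_class = mv
Ratio = γ = 1/√(1 - 0.591²) = 1.240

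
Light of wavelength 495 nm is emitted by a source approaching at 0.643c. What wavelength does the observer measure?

β = 0.643
Wavelength Doppler factor = √(0.357/1.643) = √(0.21729) = 0.4661
λ_obs = 495 × 0.4661 = 230.7 nm (blueshift)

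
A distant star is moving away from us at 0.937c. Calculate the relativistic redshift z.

β = 0.937
(1+β)/(1-β) = 1.937/0.063 = 30.75
√(30.75) = 5.545
z = 5.545 - 1 = 4.545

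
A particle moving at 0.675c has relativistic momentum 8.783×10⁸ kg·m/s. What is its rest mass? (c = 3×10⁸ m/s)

γ = 1/√(1 - 0.675²) = 1.3553
v = 0.675 × 3×10⁸ = 2.025×10⁸ m/s
m = p/(γv) = 8.783×10⁸/(1.3553 × 2.025×10⁸) = 3.200 kg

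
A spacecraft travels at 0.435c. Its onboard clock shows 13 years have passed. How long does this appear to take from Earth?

Proper time Δt₀ = 13 years
γ = 1/√(1 - 0.435²) = 1.111
Δt = γΔt₀ = 1.111 × 13 = 14.44 years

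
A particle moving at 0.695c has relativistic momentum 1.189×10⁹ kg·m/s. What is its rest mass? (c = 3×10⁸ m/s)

γ = 1/√(1 - 0.695²) = 1.391
v = 0.695 × 3×10⁸ = 2.085×10⁸ m/s
m = p/(γv) = 1.189×10⁹/(1.391 × 2.085×10⁸) = 4.100 kg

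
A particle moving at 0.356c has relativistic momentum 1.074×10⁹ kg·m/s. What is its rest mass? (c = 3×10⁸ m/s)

γ = 1/√(1 - 0.356²) = 1.0701
v = 0.356 × 3×10⁸ = 1.068×10⁸ m/s
m = p/(γv) = 1.074×10⁹/(1.0701 × 1.068×10⁸) = 9.397 kg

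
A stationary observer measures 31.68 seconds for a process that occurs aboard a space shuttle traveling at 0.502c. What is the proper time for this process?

Dilated time Δt = 31.68 seconds
γ = 1/√(1 - 0.502²) = 1.156
Δt₀ = Δt/γ = 31.68/1.156 = 27.40 seconds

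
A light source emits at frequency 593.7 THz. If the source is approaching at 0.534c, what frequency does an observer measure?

β = v/c = 0.534
(1+β)/(1-β) = 1.534/0.466 = 3.292
Doppler factor = √(3.292) = 1.814
f_obs = 593.7 × 1.814 = 1077 THz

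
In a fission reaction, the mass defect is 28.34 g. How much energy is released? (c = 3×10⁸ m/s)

Convert mass defect: Δm = 28.34 g = 0.02834 kg
E = Δm·c² = 0.02834 × (3×10⁸)²
= 0.02834 × 9×10¹⁶ = 2.551×10¹⁵ J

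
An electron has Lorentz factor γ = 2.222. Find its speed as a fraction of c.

From γ = 1/√(1 - v²/c²):
1/γ² = 1/2.222² = 0.2025
v²/c² = 1 - 0.2025 = 0.7975
v/c = √(0.7975) = 0.8930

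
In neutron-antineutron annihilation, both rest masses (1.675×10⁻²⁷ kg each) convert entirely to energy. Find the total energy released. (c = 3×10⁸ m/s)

Both particles have the same rest mass, so total mass = 2m
E = 2m·c² = 2 × 1.675×10⁻²⁷ × (3×10⁸)²
= 2 × 1.675×10⁻²⁷ × 9×10¹⁶
= 3.015×10⁻¹⁰ J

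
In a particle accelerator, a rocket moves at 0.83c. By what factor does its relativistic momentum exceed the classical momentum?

p_rel = γmv, p_class = mv
Ratio = γ = 1/√(1 - 0.83²)
= 1/√(0.3111) = 1.793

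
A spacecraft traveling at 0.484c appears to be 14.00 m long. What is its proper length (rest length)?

Contracted length L = 14.00 m
γ = 1/√(1 - 0.484²) = 1.143
L₀ = γL = 1.143 × 14.00 = 16.00 m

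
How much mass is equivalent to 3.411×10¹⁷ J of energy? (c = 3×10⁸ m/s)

From E = mc², we get m = E/c²
c² = (3×10⁸)² = 9×10¹⁶ m²/s²
m = 3.411×10¹⁷ / 9×10¹⁶ = 3.790 kg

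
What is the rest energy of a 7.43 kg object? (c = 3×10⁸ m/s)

c² = (3×10⁸)² = 9.000×10¹⁶ m²/s²
E₀ = mc² = 7.43 × 9.000×10¹⁶ = 6.687×10¹⁷ J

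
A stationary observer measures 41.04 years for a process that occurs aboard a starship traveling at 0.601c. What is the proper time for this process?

Dilated time Δt = 41.04 years
γ = 1/√(1 - 0.601²) = 1.2512
Δt₀ = Δt/γ = 41.04/1.2512 = 32.80 years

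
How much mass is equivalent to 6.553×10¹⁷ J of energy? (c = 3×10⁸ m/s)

From E = mc², we get m = E/c²
c² = (3×10⁸)² = 9×10¹⁶ m²/s²
m = 6.553×10¹⁷ / 9×10¹⁶ = 7.281 kg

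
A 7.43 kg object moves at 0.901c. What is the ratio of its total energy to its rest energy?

E = γmc², E₀ = mc²
E/E₀ = γ = 1/√(1 - 0.901²) = 2.305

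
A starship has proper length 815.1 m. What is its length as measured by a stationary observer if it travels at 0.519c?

Proper length L₀ = 815.1 m
γ = 1/√(1 - 0.519²) = 1.170
L = L₀/γ = 815.1/1.170 = 696.7 m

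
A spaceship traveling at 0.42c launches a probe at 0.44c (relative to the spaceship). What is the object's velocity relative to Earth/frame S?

u = (u' + v)/(1 + u'v/c²)
Numerator: 0.44 + 0.42 = 0.86
Denominator: 1 + 0.1848 = 1.1848
u = 0.86/1.1848 = 0.7259c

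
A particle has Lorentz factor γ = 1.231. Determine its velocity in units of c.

From γ = 1/√(1 - v²/c²):
1/γ² = 1/1.231² = 0.6599
v²/c² = 1 - 0.6599 = 0.3401
v/c = √(0.3401) = 0.5832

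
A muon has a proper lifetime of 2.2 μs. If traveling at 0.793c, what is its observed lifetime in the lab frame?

Proper lifetime τ₀ = 2.2 μs
γ = 1/√(1 - 0.793²) = 1.6414
τ = γτ₀ = 1.6414 × 2.2 μs = 3.611 μs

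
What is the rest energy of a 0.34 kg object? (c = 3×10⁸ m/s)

c² = (3×10⁸)² = 9.000×10¹⁶ m²/s²
E₀ = mc² = 0.34 × 9.000×10¹⁶ = 3.060×10¹⁶ J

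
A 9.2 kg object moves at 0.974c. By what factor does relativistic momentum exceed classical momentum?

p_rel = γmv, p_class = mv
Ratio = γ = 1/√(1 - 0.974²) = 4.414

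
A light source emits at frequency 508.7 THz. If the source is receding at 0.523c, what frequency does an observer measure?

β = v/c = 0.523
(1-β)/(1+β) = 0.477/1.523 = 0.3132
Doppler factor = √(0.3132) = 0.5596
f_obs = 508.7 × 0.5596 = 284.7 THz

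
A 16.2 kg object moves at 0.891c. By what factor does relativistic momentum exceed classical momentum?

p_rel = γmv, p_class = mv
Ratio = γ = 1/√(1 - 0.891²) = 2.203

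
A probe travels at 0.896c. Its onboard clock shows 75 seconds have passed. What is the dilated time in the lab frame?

Proper time Δt₀ = 75 seconds
γ = 1/√(1 - 0.896²) = 2.252
Δt = γΔt₀ = 2.252 × 75 = 168.9 seconds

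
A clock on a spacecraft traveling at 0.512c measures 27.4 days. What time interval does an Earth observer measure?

Proper time Δt₀ = 27.4 days
γ = 1/√(1 - 0.512²) = 1.1642
Δt = γΔt₀ = 1.1642 × 27.4 = 31.90 days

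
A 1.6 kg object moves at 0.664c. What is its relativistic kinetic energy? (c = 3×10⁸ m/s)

γ = 1/√(1 - 0.664²) = 1.33738
γ - 1 = 0.33738
KE = (γ-1)mc² = 0.33738 × 1.6 × (3×10⁸)² = 4.858×10¹⁶ J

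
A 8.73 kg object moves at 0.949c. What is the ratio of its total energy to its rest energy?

E = γmc², E₀ = mc²
E/E₀ = γ = 1/√(1 - 0.949²) = 3.172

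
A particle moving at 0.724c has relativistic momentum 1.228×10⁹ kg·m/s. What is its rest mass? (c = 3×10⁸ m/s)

γ = 1/√(1 - 0.724²) = 1.4497
v = 0.724 × 3×10⁸ = 2.172×10⁸ m/s
m = p/(γv) = 1.228×10⁹/(1.4497 × 2.172×10⁸) = 3.900 kg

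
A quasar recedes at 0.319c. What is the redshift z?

β = 0.319
(1+β)/(1-β) = 1.319/0.681 = 1.9369
√(1.9369) = 1.3917
z = 1.3917 - 1 = 0.3917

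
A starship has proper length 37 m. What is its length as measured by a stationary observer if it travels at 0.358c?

Proper length L₀ = 37 m
γ = 1/√(1 - 0.358²) = 1.071
L = L₀/γ = 37/1.071 = 34.55 m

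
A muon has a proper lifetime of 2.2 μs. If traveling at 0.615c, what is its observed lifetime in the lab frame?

Proper lifetime τ₀ = 2.2 μs
γ = 1/√(1 - 0.615²) = 1.268
τ = γτ₀ = 1.268 × 2.2 μs = 2.790 μs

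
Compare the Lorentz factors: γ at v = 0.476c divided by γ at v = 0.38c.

γ₁ = 1/√(1 - 0.476²) = 1.137
γ₂ = 1/√(1 - 0.38²) = 1.081
γ₁/γ₂ = 1.137/1.081 = 1.052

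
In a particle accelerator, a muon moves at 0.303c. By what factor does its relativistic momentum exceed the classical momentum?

p_rel = γmv, p_class = mv
Ratio = γ = 1/√(1 - 0.303²)
= 1/√(0.908191) = 1.049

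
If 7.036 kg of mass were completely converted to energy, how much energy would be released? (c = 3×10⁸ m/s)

Using E = mc²:
c² = (3×10⁸)² = 9×10¹⁶ m²/s²
E = 7.036 × 9×10¹⁶ = 6.332×10¹⁷ J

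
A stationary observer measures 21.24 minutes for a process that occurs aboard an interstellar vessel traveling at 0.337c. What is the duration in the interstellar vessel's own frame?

Dilated time Δt = 21.24 minutes
γ = 1/√(1 - 0.337²) = 1.062
Δt₀ = Δt/γ = 21.24/1.062 = 20.00 minutes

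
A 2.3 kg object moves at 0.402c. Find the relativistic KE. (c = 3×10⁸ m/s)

γ = 1/√(1 - 0.402²) = 1.09213
γ - 1 = 0.09213
KE = (γ-1)mc² = 0.09213 × 2.3 × (3×10⁸)² = 1.907×10¹⁶ J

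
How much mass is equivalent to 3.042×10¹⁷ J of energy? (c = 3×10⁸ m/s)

From E = mc², we get m = E/c²
c² = (3×10⁸)² = 9×10¹⁶ m²/s²
m = 3.042×10¹⁷ / 9×10¹⁶ = 3.380 kg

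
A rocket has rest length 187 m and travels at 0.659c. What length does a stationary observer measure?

Proper length L₀ = 187 m
γ = 1/√(1 - 0.659²) = 1.3295
L = L₀/γ = 187/1.3295 = 140.7 m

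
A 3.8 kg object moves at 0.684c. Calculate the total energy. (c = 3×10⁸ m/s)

γ = 1/√(1 - 0.684²) = 1.3708
mc² = 3.8 × (3×10⁸)² = 3.420×10¹⁷ J
E = γmc² = 1.3708 × 3.420×10¹⁷ = 4.688×10¹⁷ J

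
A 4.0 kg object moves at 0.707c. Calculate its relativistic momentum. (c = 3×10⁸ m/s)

γ = 1/√(1 - 0.707²) = 1.414
v = 0.707 × 3×10⁸ = 2.121×10⁸ m/s
p = γmv = 1.414 × 4.0 × 2.121×10⁸ = 1.200×10⁹ kg·m/s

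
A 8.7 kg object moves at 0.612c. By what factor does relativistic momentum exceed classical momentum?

p_rel = γmv, p_class = mv
Ratio = γ = 1/√(1 - 0.612²) = 1.264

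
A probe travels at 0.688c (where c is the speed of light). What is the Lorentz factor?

v/c = 0.688, so (v/c)² = 0.473344
1 - (v/c)² = 0.526656
γ = 1/√(0.526656) = 1.378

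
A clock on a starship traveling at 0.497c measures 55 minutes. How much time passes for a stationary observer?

Proper time Δt₀ = 55 minutes
γ = 1/√(1 - 0.497²) = 1.1524
Δt = γΔt₀ = 1.1524 × 55 = 63.38 minutes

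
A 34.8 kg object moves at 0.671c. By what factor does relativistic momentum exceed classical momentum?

p_rel = γmv, p_class = mv
Ratio = γ = 1/√(1 - 0.671²) = 1.349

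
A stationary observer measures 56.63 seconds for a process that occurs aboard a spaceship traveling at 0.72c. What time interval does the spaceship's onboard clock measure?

Dilated time Δt = 56.63 seconds
γ = 1/√(1 - 0.72²) = 1.441
Δt₀ = Δt/γ = 56.63/1.441 = 39.30 seconds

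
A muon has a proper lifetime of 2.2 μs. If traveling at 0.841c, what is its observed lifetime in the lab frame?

Proper lifetime τ₀ = 2.2 μs
γ = 1/√(1 - 0.841²) = 1.848
τ = γτ₀ = 1.848 × 2.2 μs = 4.066 μs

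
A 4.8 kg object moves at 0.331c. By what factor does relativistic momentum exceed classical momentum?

p_rel = γmv, p_class = mv
Ratio = γ = 1/√(1 - 0.331²) = 1.060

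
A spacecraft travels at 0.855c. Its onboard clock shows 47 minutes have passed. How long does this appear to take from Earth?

Proper time Δt₀ = 47 minutes
γ = 1/√(1 - 0.855²) = 1.928
Δt = γΔt₀ = 1.928 × 47 = 90.62 minutes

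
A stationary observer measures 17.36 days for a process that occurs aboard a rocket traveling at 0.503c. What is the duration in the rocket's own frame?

Dilated time Δt = 17.36 days
γ = 1/√(1 - 0.503²) = 1.157
Δt₀ = Δt/γ = 17.36/1.157 = 15.00 days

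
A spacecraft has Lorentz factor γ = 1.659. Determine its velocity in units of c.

From γ = 1/√(1 - v²/c²):
1/γ² = 1/1.659² = 0.3633
v²/c² = 1 - 0.3633 = 0.6367
v/c = √(0.6367) = 0.7979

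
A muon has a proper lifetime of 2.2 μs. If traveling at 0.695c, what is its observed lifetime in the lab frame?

Proper lifetime τ₀ = 2.2 μs
γ = 1/√(1 - 0.695²) = 1.391
τ = γτ₀ = 1.391 × 2.2 μs = 3.060 μs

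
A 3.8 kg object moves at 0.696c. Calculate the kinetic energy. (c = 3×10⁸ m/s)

γ = 1/√(1 - 0.696²) = 1.3927
γ - 1 = 0.3927
KE = (γ-1)mc² = 0.3927 × 3.8 × (3×10⁸)² = 1.343×10¹⁷ J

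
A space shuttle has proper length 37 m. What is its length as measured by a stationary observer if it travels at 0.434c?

Proper length L₀ = 37 m
γ = 1/√(1 - 0.434²) = 1.110
L = L₀/γ = 37/1.110 = 33.33 m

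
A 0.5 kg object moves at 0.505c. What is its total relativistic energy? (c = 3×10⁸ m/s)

γ = 1/√(1 - 0.505²) = 1.1586
mc² = 0.5 × (3×10⁸)² = 4.500×10¹⁶ J
E = γmc² = 1.1586 × 4.500×10¹⁶ = 5.214×10¹⁶ J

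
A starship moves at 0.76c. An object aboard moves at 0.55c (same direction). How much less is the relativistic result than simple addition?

Classical: u' + v = 0.55 + 0.76 = 1.31c
Relativistic: u = (0.55 + 0.76)/(1 + 0.418) = 1.31/1.418 = 0.9238c
Difference: 1.31 - 0.9238 = 0.3862c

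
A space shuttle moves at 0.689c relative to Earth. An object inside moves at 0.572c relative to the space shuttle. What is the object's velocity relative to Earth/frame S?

u = (u' + v)/(1 + u'v/c²)
Numerator: 0.572 + 0.689 = 1.261
Denominator: 1 + 0.394108 = 1.394108
u = 1.261/1.394108 = 0.9045c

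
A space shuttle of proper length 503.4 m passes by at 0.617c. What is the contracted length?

Proper length L₀ = 503.4 m
γ = 1/√(1 - 0.617²) = 1.2707
L = L₀/γ = 503.4/1.2707 = 396.2 m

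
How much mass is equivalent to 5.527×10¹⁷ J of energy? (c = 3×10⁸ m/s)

From E = mc², we get m = E/c²
c² = (3×10⁸)² = 9×10¹⁶ m²/s²
m = 5.527×10¹⁷ / 9×10¹⁶ = 6.141 kg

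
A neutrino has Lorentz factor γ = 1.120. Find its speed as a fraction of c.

From γ = 1/√(1 - v²/c²):
1/γ² = 1/1.120² = 0.7972
v²/c² = 1 - 0.7972 = 0.2028
v/c = √(0.2028) = 0.4503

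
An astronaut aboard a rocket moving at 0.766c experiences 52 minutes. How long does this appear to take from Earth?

Proper time Δt₀ = 52 minutes
γ = 1/√(1 - 0.766²) = 1.5556
Δt = γΔt₀ = 1.5556 × 52 = 80.89 minutes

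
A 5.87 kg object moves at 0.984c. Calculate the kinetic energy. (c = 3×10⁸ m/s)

γ = 1/√(1 - 0.984²) = 5.613
γ - 1 = 4.613
KE = (γ-1)mc² = 4.613 × 5.87 × (3×10⁸)² = 2.437×10¹⁸ J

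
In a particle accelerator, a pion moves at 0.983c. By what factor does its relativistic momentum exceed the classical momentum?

p_rel = γmv, p_class = mv
Ratio = γ = 1/√(1 - 0.983²)
= 1/√(0.033711) = 5.446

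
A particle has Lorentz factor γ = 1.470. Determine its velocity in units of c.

From γ = 1/√(1 - v²/c²):
1/γ² = 1/1.470² = 0.46277
v²/c² = 1 - 0.46277 = 0.53723
v/c = √(0.53723) = 0.7330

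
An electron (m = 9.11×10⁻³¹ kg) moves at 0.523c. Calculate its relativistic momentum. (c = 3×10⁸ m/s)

γ = 1/√(1 - 0.523²) = 1.173
v = 0.523 × 3×10⁸ = 1.569×10⁸ m/s
p = γmv = 1.173 × 9.11×10⁻³¹ × 1.569×10⁸ = 1.677×10⁻²² kg·m/s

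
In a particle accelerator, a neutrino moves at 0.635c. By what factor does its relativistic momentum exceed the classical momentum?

p_rel = γmv, p_class = mv
Ratio = γ = 1/√(1 - 0.635²)
= 1/√(0.596775) = 1.294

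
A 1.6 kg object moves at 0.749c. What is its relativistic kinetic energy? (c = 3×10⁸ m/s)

γ = 1/√(1 - 0.749²) = 1.5093
γ - 1 = 0.5093
KE = (γ-1)mc² = 0.5093 × 1.6 × (3×10⁸)² = 7.334×10¹⁶ J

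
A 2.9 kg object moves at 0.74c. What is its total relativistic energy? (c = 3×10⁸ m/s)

γ = 1/√(1 - 0.74²) = 1.48675
mc² = 2.9 × (3×10⁸)² = 2.610×10¹⁷ J
E = γmc² = 1.48675 × 2.610×10¹⁷ = 3.880×10¹⁷ J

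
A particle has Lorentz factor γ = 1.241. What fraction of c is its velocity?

From γ = 1/√(1 - v²/c²):
1/γ² = 1/1.241² = 0.6493
v²/c² = 1 - 0.6493 = 0.3507
v/c = √(0.3507) = 0.5922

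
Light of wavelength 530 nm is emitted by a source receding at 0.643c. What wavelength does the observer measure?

β = 0.643
Wavelength Doppler factor = √(1.643/0.357) = √(4.602) = 2.145
λ_obs = 530 × 2.145 = 1137 nm (redshift)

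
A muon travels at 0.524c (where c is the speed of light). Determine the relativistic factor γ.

v/c = 0.524, so (v/c)² = 0.274576
1 - (v/c)² = 0.725424
γ = 1/√(0.725424) = 1.174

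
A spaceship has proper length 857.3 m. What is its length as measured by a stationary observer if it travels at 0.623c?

Proper length L₀ = 857.3 m
γ = 1/√(1 - 0.623²) = 1.2784
L = L₀/γ = 857.3/1.2784 = 670.6 m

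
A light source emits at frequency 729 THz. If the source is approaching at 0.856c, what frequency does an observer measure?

β = v/c = 0.856
(1+β)/(1-β) = 1.856/0.144 = 12.89
Doppler factor = √(12.89) = 3.590
f_obs = 729 × 3.590 = 2617 THz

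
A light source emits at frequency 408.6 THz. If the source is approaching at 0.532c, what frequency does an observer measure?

β = v/c = 0.532
(1+β)/(1-β) = 1.532/0.468 = 3.2735
Doppler factor = √(3.2735) = 1.8093
f_obs = 408.6 × 1.8093 = 739.3 THz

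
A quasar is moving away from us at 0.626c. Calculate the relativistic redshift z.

β = 0.626
(1+β)/(1-β) = 1.626/0.374 = 4.348
√(4.348) = 2.085
z = 2.085 - 1 = 1.085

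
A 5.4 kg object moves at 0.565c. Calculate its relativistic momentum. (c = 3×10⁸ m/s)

γ = 1/√(1 - 0.565²) = 1.212
v = 0.565 × 3×10⁸ = 1.695×10⁸ m/s
p = γmv = 1.212 × 5.4 × 1.695×10⁸ = 1.109×10⁹ kg·m/s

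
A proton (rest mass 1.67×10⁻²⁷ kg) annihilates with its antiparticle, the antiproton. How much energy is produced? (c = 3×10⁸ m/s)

Both particles have the same rest mass, so total mass = 2m
E = 2m·c² = 2 × 1.67×10⁻²⁷ × (3×10⁸)²
= 2 × 1.67×10⁻²⁷ × 9×10¹⁶
= 3.006×10⁻¹⁰ J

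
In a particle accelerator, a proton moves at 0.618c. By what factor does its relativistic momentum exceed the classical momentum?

p_rel = γmv, p_class = mv
Ratio = γ = 1/√(1 - 0.618²)
= 1/√(0.618076) = 1.272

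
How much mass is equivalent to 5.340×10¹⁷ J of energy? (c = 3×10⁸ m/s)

From E = mc², we get m = E/c²
c² = (3×10⁸)² = 9×10¹⁶ m²/s²
m = 5.340×10¹⁷ / 9×10¹⁶ = 5.933 kg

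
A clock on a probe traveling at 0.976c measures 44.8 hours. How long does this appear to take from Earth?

Proper time Δt₀ = 44.8 hours
γ = 1/√(1 - 0.976²) = 4.592
Δt = γΔt₀ = 4.592 × 44.8 = 205.7 hours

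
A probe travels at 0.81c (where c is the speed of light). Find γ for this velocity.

v/c = 0.81, so (v/c)² = 0.6561
1 - (v/c)² = 0.3439
γ = 1/√(0.3439) = 1.705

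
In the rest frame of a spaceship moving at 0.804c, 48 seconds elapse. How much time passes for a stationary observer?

Proper time Δt₀ = 48 seconds
γ = 1/√(1 - 0.804²) = 1.6817
Δt = γΔt₀ = 1.6817 × 48 = 80.72 seconds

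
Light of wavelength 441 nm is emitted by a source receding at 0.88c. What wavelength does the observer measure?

β = 0.88
Wavelength Doppler factor = √(1.88/0.12) = √(15.6667) = 3.9581
λ_obs = 441 × 3.9581 = 1746 nm (redshift)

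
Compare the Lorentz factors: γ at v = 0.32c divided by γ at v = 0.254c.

γ₁ = 1/√(1 - 0.32²) = 1.056
γ₂ = 1/√(1 - 0.254²) = 1.034
γ₁/γ₂ = 1.056/1.034 = 1.021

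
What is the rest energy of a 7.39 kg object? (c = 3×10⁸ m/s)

c² = (3×10⁸)² = 9.000×10¹⁶ m²/s²
E₀ = mc² = 7.39 × 9.000×10¹⁶ = 6.651×10¹⁷ J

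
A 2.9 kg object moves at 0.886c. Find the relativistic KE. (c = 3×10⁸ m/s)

γ = 1/√(1 - 0.886²) = 2.1566
γ - 1 = 1.1566
KE = (γ-1)mc² = 1.1566 × 2.9 × (3×10⁸)² = 3.019×10¹⁷ J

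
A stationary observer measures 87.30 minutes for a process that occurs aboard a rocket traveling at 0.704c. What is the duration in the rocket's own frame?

Dilated time Δt = 87.30 minutes
γ = 1/√(1 - 0.704²) = 1.408
Δt₀ = Δt/γ = 87.30/1.408 = 62.00 minutes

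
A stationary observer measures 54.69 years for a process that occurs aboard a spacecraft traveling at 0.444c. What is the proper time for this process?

Dilated time Δt = 54.69 years
γ = 1/√(1 - 0.444²) = 1.11604
Δt₀ = Δt/γ = 54.69/1.11604 = 49.00 years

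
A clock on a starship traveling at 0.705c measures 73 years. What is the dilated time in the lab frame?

Proper time Δt₀ = 73 years
γ = 1/√(1 - 0.705²) = 1.410
Δt = γΔt₀ = 1.410 × 73 = 102.9 years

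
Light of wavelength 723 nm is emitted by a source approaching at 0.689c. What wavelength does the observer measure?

β = 0.689
Wavelength Doppler factor = √(0.311/1.689) = √(0.1841) = 0.4291
λ_obs = 723 × 0.4291 = 310.2 nm (blueshift)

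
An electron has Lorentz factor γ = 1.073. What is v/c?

From γ = 1/√(1 - v²/c²):
1/γ² = 1/1.073² = 0.8686
v²/c² = 1 - 0.8686 = 0.1314
v/c = √(0.1314) = 0.3625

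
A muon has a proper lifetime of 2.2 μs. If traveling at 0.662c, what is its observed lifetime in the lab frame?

Proper lifetime τ₀ = 2.2 μs
γ = 1/√(1 - 0.662²) = 1.334
τ = γτ₀ = 1.334 × 2.2 μs = 2.935 μs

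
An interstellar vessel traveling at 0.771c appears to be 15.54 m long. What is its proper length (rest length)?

Contracted length L = 15.54 m
γ = 1/√(1 - 0.771²) = 1.570
L₀ = γL = 1.570 × 15.54 = 24.40 m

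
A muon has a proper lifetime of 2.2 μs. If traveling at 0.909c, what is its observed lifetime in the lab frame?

Proper lifetime τ₀ = 2.2 μs
γ = 1/√(1 - 0.909²) = 2.399
τ = γτ₀ = 2.399 × 2.2 μs = 5.278 μs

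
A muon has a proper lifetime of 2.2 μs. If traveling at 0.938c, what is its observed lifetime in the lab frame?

Proper lifetime τ₀ = 2.2 μs
γ = 1/√(1 - 0.938²) = 2.885
τ = γτ₀ = 2.885 × 2.2 μs = 6.347 μs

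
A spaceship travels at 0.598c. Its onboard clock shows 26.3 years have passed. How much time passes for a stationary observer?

Proper time Δt₀ = 26.3 years
γ = 1/√(1 - 0.598²) = 1.2477
Δt = γΔt₀ = 1.2477 × 26.3 = 32.81 years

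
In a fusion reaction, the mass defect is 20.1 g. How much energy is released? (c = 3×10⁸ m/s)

Convert mass defect: Δm = 20.1 g = 0.0201 kg
E = Δm·c² = 0.0201 × (3×10⁸)²
= 0.0201 × 9×10¹⁶ = 1.809×10¹⁵ J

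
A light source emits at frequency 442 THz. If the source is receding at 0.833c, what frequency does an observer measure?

β = v/c = 0.833
(1-β)/(1+β) = 0.167/1.833 = 0.09111
Doppler factor = √(0.09111) = 0.3018
f_obs = 442 × 0.3018 = 133.4 THz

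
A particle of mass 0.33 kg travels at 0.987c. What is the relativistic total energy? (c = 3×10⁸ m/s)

γ = 1/√(1 - 0.987²) = 6.222
mc² = 0.33 × (3×10⁸)² = 2.970×10¹⁶ J
E = γmc² = 6.222 × 2.970×10¹⁶ = 1.848×10¹⁷ J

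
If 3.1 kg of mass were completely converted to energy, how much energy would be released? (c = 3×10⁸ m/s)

Using E = mc²:
c² = (3×10⁸)² = 9×10¹⁶ m²/s²
E = 3.1 × 9×10¹⁶ = 2.790×10¹⁷ J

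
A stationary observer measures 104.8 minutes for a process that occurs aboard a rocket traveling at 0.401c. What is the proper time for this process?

Dilated time Δt = 104.8 minutes
γ = 1/√(1 - 0.401²) = 1.09161
Δt₀ = Δt/γ = 104.8/1.09161 = 96.00 minutes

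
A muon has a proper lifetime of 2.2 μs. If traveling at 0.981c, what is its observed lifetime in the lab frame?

Proper lifetime τ₀ = 2.2 μs
γ = 1/√(1 - 0.981²) = 5.154
τ = γτ₀ = 5.154 × 2.2 μs = 11.34 μs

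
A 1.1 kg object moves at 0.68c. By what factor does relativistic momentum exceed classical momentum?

p_rel = γmv, p_class = mv
Ratio = γ = 1/√(1 - 0.68²) = 1.364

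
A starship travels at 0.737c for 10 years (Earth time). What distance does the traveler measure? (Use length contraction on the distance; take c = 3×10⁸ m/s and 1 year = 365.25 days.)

Earth distance: d = v × t = 0.737c × 10 yr = 6.9774×10¹⁶ m
γ = 1.4795
d' = d/γ = 6.9774×10¹⁶/1.4795 = 4.716×10¹⁶ m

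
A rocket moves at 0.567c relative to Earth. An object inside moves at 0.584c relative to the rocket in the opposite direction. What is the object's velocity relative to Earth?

Object's velocity in rocket frame is u' = -0.584c
u = (u' + v)/(1 + u'v/c²) = (v - 0.584)/(1 - 0.584·v/c²)
Numerator: 0.567 - 0.584 = -0.017
Denominator: 1 - 0.331128 = 0.668872
u = -0.017/0.668872 = -0.02542c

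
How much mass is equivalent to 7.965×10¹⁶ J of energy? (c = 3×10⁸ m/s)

From E = mc², we get m = E/c²
c² = (3×10⁸)² = 9×10¹⁶ m²/s²
m = 7.965×10¹⁶ / 9×10¹⁶ = 0.8850 kg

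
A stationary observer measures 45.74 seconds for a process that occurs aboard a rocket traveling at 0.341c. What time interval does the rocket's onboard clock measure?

Dilated time Δt = 45.74 seconds
γ = 1/√(1 - 0.341²) = 1.0638
Δt₀ = Δt/γ = 45.74/1.0638 = 43.00 seconds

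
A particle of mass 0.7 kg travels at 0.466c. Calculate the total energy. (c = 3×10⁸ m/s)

γ = 1/√(1 - 0.466²) = 1.1302
mc² = 0.7 × (3×10⁸)² = 6.300×10¹⁶ J
E = γmc² = 1.1302 × 6.300×10¹⁶ = 7.120×10¹⁶ J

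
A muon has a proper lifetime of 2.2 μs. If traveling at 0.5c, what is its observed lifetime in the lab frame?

Proper lifetime τ₀ = 2.2 μs
γ = 1/√(1 - 0.5²) = 1.1547
τ = γτ₀ = 1.1547 × 2.2 μs = 2.540 μs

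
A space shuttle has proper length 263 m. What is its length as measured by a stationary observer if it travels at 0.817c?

Proper length L₀ = 263 m
γ = 1/√(1 - 0.817²) = 1.734
L = L₀/γ = 263/1.734 = 151.7 m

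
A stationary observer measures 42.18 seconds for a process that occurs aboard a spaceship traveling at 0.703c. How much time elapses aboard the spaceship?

Dilated time Δt = 42.18 seconds
γ = 1/√(1 - 0.703²) = 1.406
Δt₀ = Δt/γ = 42.18/1.406 = 30.00 seconds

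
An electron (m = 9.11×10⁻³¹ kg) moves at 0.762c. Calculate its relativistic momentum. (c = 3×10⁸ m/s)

γ = 1/√(1 - 0.762²) = 1.5442
v = 0.762 × 3×10⁸ = 2.286×10⁸ m/s
p = γmv = 1.5442 × 9.11×10⁻³¹ × 2.286×10⁸ = 3.216×10⁻²² kg·m/s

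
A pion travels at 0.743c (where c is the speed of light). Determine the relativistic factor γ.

v/c = 0.743, so (v/c)² = 0.552049
1 - (v/c)² = 0.447951
γ = 1/√(0.447951) = 1.494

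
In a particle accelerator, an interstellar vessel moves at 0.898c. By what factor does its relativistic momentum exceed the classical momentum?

p_rel = γmv, p_class = mv
Ratio = γ = 1/√(1 - 0.898²)
= 1/√(0.193596) = 2.273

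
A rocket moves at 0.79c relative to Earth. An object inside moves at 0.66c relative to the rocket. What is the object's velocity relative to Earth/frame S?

u = (u' + v)/(1 + u'v/c²)
Numerator: 0.66 + 0.79 = 1.45
Denominator: 1 + 0.5214 = 1.5214
u = 1.45/1.5214 = 0.9531c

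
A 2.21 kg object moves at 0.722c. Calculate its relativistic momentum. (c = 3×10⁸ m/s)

γ = 1/√(1 - 0.722²) = 1.4453
v = 0.722 × 3×10⁸ = 2.166×10⁸ m/s
p = γmv = 1.4453 × 2.21 × 2.166×10⁸ = 6.918×10⁸ kg·m/s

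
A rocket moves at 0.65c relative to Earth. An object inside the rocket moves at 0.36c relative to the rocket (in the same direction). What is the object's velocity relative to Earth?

u = (u' + v)/(1 + u'v/c²)
Numerator: 0.36 + 0.65 = 1.01
Denominator: 1 + 0.234 = 1.234
u = 1.01/1.234 = 0.8185c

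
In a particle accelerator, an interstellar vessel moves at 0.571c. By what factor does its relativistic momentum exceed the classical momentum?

p_rel = γmv, p_class = mv
Ratio = γ = 1/√(1 - 0.571²)
= 1/√(0.673959) = 1.218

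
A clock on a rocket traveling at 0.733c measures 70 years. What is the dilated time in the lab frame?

Proper time Δt₀ = 70 years
γ = 1/√(1 - 0.733²) = 1.470
Δt = γΔt₀ = 1.470 × 70 = 102.9 years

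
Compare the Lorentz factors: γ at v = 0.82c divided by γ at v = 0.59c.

γ₁ = 1/√(1 - 0.82²) = 1.7471
γ₂ = 1/√(1 - 0.59²) = 1.2385
γ₁/γ₂ = 1.7471/1.2385 = 1.411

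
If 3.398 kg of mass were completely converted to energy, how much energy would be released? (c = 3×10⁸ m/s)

Using E = mc²:
c² = (3×10⁸)² = 9×10¹⁶ m²/s²
E = 3.398 × 9×10¹⁶ = 3.058×10¹⁷ J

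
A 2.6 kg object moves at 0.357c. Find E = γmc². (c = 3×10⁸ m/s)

γ = 1/√(1 - 0.357²) = 1.0705
mc² = 2.6 × (3×10⁸)² = 2.340×10¹⁷ J
E = γmc² = 1.0705 × 2.340×10¹⁷ = 2.505×10¹⁷ J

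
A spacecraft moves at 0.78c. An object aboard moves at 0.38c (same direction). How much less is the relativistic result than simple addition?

Classical: u' + v = 0.38 + 0.78 = 1.16c
Relativistic: u = (0.38 + 0.78)/(1 + 0.2964) = 1.16/1.2964 = 0.8948c
Difference: 1.16 - 0.8948 = 0.2652c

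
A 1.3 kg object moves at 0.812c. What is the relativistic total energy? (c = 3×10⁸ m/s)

γ = 1/√(1 - 0.812²) = 1.7133
mc² = 1.3 × (3×10⁸)² = 1.170×10¹⁷ J
E = γmc² = 1.7133 × 1.170×10¹⁷ = 2.005×10¹⁷ J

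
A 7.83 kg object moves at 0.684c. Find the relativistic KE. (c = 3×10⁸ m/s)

γ = 1/√(1 - 0.684²) = 1.3708
γ - 1 = 0.3708
KE = (γ-1)mc² = 0.3708 × 7.83 × (3×10⁸)² = 2.613×10¹⁷ J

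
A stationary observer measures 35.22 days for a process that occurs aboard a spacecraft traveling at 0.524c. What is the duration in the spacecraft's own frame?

Dilated time Δt = 35.22 days
γ = 1/√(1 - 0.524²) = 1.174
Δt₀ = Δt/γ = 35.22/1.174 = 30.00 days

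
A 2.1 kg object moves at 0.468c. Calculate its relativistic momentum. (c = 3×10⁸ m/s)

γ = 1/√(1 - 0.468²) = 1.1316
v = 0.468 × 3×10⁸ = 1.404×10⁸ m/s
p = γmv = 1.1316 × 2.1 × 1.404×10⁸ = 3.336×10⁸ kg·m/s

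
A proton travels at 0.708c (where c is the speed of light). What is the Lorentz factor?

v/c = 0.708, so (v/c)² = 0.501264
1 - (v/c)² = 0.498736
γ = 1/√(0.498736) = 1.416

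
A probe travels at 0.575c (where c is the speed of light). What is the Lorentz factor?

v/c = 0.575, so (v/c)² = 0.330625
1 - (v/c)² = 0.669375
γ = 1/√(0.669375) = 1.222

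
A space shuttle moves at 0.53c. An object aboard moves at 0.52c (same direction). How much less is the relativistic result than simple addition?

Classical: u' + v = 0.52 + 0.53 = 1.05c
Relativistic: u = (0.52 + 0.53)/(1 + 0.2756) = 1.05/1.2756 = 0.8231c
Difference: 1.05 - 0.8231 = 0.2269c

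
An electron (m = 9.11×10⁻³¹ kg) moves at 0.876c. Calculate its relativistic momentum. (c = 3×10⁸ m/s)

γ = 1/√(1 - 0.876²) = 2.0734
v = 0.876 × 3×10⁸ = 2.628×10⁸ m/s
p = γmv = 2.0734 × 9.11×10⁻³¹ × 2.628×10⁸ = 4.964×10⁻²² kg·m/s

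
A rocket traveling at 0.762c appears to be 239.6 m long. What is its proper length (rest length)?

Contracted length L = 239.6 m
γ = 1/√(1 - 0.762²) = 1.5442
L₀ = γL = 1.5442 × 239.6 = 370.0 m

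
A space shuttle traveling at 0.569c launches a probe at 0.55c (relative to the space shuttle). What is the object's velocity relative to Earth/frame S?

u = (u' + v)/(1 + u'v/c²)
Numerator: 0.55 + 0.569 = 1.119
Denominator: 1 + 0.31295 = 1.31295
u = 1.119/1.31295 = 0.8523c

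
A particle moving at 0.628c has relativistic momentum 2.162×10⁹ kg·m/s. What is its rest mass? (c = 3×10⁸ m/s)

γ = 1/√(1 - 0.628²) = 1.285
v = 0.628 × 3×10⁸ = 1.884×10⁸ m/s
m = p/(γv) = 2.162×10⁹/(1.285 × 1.884×10⁸) = 8.930 kg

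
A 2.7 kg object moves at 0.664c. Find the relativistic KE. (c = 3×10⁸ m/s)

γ = 1/√(1 - 0.664²) = 1.33738
γ - 1 = 0.33738
KE = (γ-1)mc² = 0.33738 × 2.7 × (3×10⁸)² = 8.198×10¹⁶ J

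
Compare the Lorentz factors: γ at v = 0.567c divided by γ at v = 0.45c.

γ₁ = 1/√(1 - 0.567²) = 1.214
γ₂ = 1/√(1 - 0.45²) = 1.120
γ₁/γ₂ = 1.214/1.120 = 1.084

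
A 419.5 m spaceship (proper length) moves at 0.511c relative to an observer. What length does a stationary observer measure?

Proper length L₀ = 419.5 m
γ = 1/√(1 - 0.511²) = 1.1634
L = L₀/γ = 419.5/1.1634 = 360.6 m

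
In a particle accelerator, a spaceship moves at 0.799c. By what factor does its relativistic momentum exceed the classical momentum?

p_rel = γmv, p_class = mv
Ratio = γ = 1/√(1 - 0.799²)
= 1/√(0.361599) = 1.663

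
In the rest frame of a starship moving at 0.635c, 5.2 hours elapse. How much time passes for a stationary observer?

Proper time Δt₀ = 5.2 hours
γ = 1/√(1 - 0.635²) = 1.2945
Δt = γΔt₀ = 1.2945 × 5.2 = 6.731 hours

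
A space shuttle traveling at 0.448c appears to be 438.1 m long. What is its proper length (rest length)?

Contracted length L = 438.1 m
γ = 1/√(1 - 0.448²) = 1.1185
L₀ = γL = 1.1185 × 438.1 = 490.0 m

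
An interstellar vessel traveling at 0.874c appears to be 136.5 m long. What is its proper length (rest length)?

Contracted length L = 136.5 m
γ = 1/√(1 - 0.874²) = 2.058
L₀ = γL = 2.058 × 136.5 = 280.9 m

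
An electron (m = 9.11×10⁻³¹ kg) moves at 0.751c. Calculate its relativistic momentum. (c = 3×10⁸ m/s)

γ = 1/√(1 - 0.751²) = 1.5145
v = 0.751 × 3×10⁸ = 2.253×10⁸ m/s
p = γmv = 1.5145 × 9.11×10⁻³¹ × 2.253×10⁸ = 3.108×10⁻²² kg·m/s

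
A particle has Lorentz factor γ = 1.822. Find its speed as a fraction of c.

From γ = 1/√(1 - v²/c²):
1/γ² = 1/1.822² = 0.3012
v²/c² = 1 - 0.3012 = 0.6988
v/c = √(0.6988) = 0.8359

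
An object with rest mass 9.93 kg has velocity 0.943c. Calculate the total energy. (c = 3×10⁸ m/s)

γ = 1/√(1 - 0.943²) = 3.0049
mc² = 9.93 × (3×10⁸)² = 8.937×10¹⁷ J
E = γmc² = 3.0049 × 8.937×10¹⁷ = 2.685×10¹⁸ J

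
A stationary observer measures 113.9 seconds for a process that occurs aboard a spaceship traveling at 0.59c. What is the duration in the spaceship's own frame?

Dilated time Δt = 113.9 seconds
γ = 1/√(1 - 0.59²) = 1.23854
Δt₀ = Δt/γ = 113.9/1.23854 = 91.96 seconds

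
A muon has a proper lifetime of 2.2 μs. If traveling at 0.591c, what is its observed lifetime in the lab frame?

Proper lifetime τ₀ = 2.2 μs
γ = 1/√(1 - 0.591²) = 1.2397
τ = γτ₀ = 1.2397 × 2.2 μs = 2.727 μs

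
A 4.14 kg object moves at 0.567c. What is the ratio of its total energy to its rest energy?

E = γmc², E₀ = mc²
E/E₀ = γ = 1/√(1 - 0.567²) = 1.214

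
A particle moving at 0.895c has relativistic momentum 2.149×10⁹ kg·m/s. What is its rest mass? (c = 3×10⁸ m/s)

γ = 1/√(1 - 0.895²) = 2.242
v = 0.895 × 3×10⁸ = 2.685×10⁸ m/s
m = p/(γv) = 2.149×10⁹/(2.242 × 2.685×10⁸) = 3.570 kg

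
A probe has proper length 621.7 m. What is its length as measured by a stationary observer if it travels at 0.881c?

Proper length L₀ = 621.7 m
γ = 1/√(1 - 0.881²) = 2.114
L = L₀/γ = 621.7/2.114 = 294.1 m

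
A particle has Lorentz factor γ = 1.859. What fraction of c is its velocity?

From γ = 1/√(1 - v²/c²):
1/γ² = 1/1.859² = 0.2894
v²/c² = 1 - 0.2894 = 0.7106
v/c = √(0.7106) = 0.8430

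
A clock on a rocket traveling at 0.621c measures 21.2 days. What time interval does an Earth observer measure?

Proper time Δt₀ = 21.2 days
γ = 1/√(1 - 0.621²) = 1.276
Δt = γΔt₀ = 1.276 × 21.2 = 27.05 days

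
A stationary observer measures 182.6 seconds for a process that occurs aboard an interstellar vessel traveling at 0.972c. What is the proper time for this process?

Dilated time Δt = 182.6 seconds
γ = 1/√(1 - 0.972²) = 4.2557
Δt₀ = Δt/γ = 182.6/4.2557 = 42.91 seconds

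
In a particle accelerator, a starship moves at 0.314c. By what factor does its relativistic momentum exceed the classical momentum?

p_rel = γmv, p_class = mv
Ratio = γ = 1/√(1 - 0.314²)
= 1/√(0.901404) = 1.053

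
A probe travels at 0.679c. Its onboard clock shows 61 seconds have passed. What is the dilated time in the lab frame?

Proper time Δt₀ = 61 seconds
γ = 1/√(1 - 0.679²) = 1.3621
Δt = γΔt₀ = 1.3621 × 61 = 83.09 seconds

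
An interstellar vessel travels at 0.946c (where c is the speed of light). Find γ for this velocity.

v/c = 0.946, so (v/c)² = 0.894916
1 - (v/c)² = 0.105084
γ = 1/√(0.105084) = 3.085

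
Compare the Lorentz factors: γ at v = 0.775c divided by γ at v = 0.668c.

γ₁ = 1/√(1 - 0.775²) = 1.5824
γ₂ = 1/√(1 - 0.668²) = 1.3438
γ₁/γ₂ = 1.5824/1.3438 = 1.178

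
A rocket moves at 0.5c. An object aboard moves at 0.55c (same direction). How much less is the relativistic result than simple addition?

Classical: u' + v = 0.55 + 0.5 = 1.05c
Relativistic: u = (0.55 + 0.5)/(1 + 0.275) = 1.05/1.275 = 0.8235c
Difference: 1.05 - 0.8235 = 0.2265c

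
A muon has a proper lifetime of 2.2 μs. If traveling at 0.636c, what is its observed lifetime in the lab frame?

Proper lifetime τ₀ = 2.2 μs
γ = 1/√(1 - 0.636²) = 1.296
τ = γτ₀ = 1.296 × 2.2 μs = 2.851 μs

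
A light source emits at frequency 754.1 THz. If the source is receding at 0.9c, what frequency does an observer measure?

β = v/c = 0.9
(1-β)/(1+β) = 0.1/1.9 = 0.05263
Doppler factor = √(0.05263) = 0.2294
f_obs = 754.1 × 0.2294 = 173.0 THz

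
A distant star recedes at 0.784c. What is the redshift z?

β = 0.784
(1+β)/(1-β) = 1.784/0.216 = 8.259
√(8.259) = 2.874
z = 2.874 - 1 = 1.874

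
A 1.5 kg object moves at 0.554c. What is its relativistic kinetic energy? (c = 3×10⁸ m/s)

γ = 1/√(1 - 0.554²) = 1.2012
γ - 1 = 0.2012
KE = (γ-1)mc² = 0.2012 × 1.5 × (3×10⁸)² = 2.716×10¹⁶ J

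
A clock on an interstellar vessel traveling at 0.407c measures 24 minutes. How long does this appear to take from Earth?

Proper time Δt₀ = 24 minutes
γ = 1/√(1 - 0.407²) = 1.09478
Δt = γΔt₀ = 1.09478 × 24 = 26.27 minutes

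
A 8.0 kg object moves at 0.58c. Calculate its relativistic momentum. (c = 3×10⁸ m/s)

γ = 1/√(1 - 0.58²) = 1.228
v = 0.58 × 3×10⁸ = 1.740×10⁸ m/s
p = γmv = 1.228 × 8.0 × 1.740×10⁸ = 1.709×10⁹ kg·m/s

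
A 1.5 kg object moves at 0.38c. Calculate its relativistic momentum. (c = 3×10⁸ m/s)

γ = 1/√(1 - 0.38²) = 1.081
v = 0.38 × 3×10⁸ = 1.140×10⁸ m/s
p = γmv = 1.081 × 1.5 × 1.140×10⁸ = 1.849×10⁸ kg·m/s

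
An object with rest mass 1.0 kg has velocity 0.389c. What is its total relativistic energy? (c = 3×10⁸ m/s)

γ = 1/√(1 - 0.389²) = 1.085496
mc² = 1.0 × (3×10⁸)² = 9.000×10¹⁶ J
E = γmc² = 1.085496 × 9.000×10¹⁶ = 9.769×10¹⁶ J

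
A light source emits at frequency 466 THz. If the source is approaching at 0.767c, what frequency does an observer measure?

β = v/c = 0.767
(1+β)/(1-β) = 1.767/0.233 = 7.584
Doppler factor = √(7.584) = 2.754
f_obs = 466 × 2.754 = 1283 THz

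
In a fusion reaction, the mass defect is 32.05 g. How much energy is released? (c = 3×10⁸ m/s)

Convert mass defect: Δm = 32.05 g = 0.03205 kg
E = Δm·c² = 0.03205 × (3×10⁸)²
= 0.03205 × 9×10¹⁶ = 2.885×10¹⁵ J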